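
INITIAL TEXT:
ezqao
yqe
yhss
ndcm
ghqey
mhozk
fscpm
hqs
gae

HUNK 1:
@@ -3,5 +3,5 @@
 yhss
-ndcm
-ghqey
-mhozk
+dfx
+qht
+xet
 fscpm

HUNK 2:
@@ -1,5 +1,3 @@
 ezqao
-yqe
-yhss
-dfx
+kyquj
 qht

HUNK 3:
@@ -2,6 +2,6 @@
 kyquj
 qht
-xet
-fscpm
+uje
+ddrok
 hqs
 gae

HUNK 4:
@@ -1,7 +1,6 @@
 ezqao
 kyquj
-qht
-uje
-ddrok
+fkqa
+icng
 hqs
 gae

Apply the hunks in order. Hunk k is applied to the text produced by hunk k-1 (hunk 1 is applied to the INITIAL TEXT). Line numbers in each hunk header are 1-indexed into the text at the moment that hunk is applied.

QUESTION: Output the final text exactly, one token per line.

Answer: ezqao
kyquj
fkqa
icng
hqs
gae

Derivation:
Hunk 1: at line 3 remove [ndcm,ghqey,mhozk] add [dfx,qht,xet] -> 9 lines: ezqao yqe yhss dfx qht xet fscpm hqs gae
Hunk 2: at line 1 remove [yqe,yhss,dfx] add [kyquj] -> 7 lines: ezqao kyquj qht xet fscpm hqs gae
Hunk 3: at line 2 remove [xet,fscpm] add [uje,ddrok] -> 7 lines: ezqao kyquj qht uje ddrok hqs gae
Hunk 4: at line 1 remove [qht,uje,ddrok] add [fkqa,icng] -> 6 lines: ezqao kyquj fkqa icng hqs gae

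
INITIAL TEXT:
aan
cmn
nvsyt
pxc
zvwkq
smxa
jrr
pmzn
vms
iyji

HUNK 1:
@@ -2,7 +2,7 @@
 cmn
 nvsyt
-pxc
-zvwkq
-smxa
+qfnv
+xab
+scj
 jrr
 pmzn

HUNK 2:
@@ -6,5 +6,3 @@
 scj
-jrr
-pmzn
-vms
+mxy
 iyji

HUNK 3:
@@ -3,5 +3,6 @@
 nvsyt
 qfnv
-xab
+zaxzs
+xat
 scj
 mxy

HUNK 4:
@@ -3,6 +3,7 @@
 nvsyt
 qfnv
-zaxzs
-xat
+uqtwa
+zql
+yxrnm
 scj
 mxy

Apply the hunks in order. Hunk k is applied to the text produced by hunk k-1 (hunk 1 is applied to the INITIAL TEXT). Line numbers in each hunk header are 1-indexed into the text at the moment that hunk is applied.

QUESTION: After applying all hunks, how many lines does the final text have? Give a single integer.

Hunk 1: at line 2 remove [pxc,zvwkq,smxa] add [qfnv,xab,scj] -> 10 lines: aan cmn nvsyt qfnv xab scj jrr pmzn vms iyji
Hunk 2: at line 6 remove [jrr,pmzn,vms] add [mxy] -> 8 lines: aan cmn nvsyt qfnv xab scj mxy iyji
Hunk 3: at line 3 remove [xab] add [zaxzs,xat] -> 9 lines: aan cmn nvsyt qfnv zaxzs xat scj mxy iyji
Hunk 4: at line 3 remove [zaxzs,xat] add [uqtwa,zql,yxrnm] -> 10 lines: aan cmn nvsyt qfnv uqtwa zql yxrnm scj mxy iyji
Final line count: 10

Answer: 10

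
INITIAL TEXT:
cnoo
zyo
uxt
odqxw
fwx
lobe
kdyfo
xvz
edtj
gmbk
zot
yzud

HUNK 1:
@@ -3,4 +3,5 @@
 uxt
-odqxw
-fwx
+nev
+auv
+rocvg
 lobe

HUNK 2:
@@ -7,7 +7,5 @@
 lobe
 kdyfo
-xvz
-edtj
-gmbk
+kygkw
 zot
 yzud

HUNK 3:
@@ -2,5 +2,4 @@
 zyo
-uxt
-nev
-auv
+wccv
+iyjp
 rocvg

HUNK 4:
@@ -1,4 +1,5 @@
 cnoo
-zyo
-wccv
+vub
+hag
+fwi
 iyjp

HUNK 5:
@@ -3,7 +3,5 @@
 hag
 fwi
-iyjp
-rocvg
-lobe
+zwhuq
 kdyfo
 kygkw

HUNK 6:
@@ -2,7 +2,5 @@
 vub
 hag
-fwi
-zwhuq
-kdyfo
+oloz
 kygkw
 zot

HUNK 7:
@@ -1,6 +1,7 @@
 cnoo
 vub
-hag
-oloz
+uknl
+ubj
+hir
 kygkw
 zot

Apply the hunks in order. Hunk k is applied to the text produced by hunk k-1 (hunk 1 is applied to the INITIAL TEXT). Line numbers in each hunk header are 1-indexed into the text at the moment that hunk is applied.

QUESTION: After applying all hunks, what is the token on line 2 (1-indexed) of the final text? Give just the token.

Hunk 1: at line 3 remove [odqxw,fwx] add [nev,auv,rocvg] -> 13 lines: cnoo zyo uxt nev auv rocvg lobe kdyfo xvz edtj gmbk zot yzud
Hunk 2: at line 7 remove [xvz,edtj,gmbk] add [kygkw] -> 11 lines: cnoo zyo uxt nev auv rocvg lobe kdyfo kygkw zot yzud
Hunk 3: at line 2 remove [uxt,nev,auv] add [wccv,iyjp] -> 10 lines: cnoo zyo wccv iyjp rocvg lobe kdyfo kygkw zot yzud
Hunk 4: at line 1 remove [zyo,wccv] add [vub,hag,fwi] -> 11 lines: cnoo vub hag fwi iyjp rocvg lobe kdyfo kygkw zot yzud
Hunk 5: at line 3 remove [iyjp,rocvg,lobe] add [zwhuq] -> 9 lines: cnoo vub hag fwi zwhuq kdyfo kygkw zot yzud
Hunk 6: at line 2 remove [fwi,zwhuq,kdyfo] add [oloz] -> 7 lines: cnoo vub hag oloz kygkw zot yzud
Hunk 7: at line 1 remove [hag,oloz] add [uknl,ubj,hir] -> 8 lines: cnoo vub uknl ubj hir kygkw zot yzud
Final line 2: vub

Answer: vub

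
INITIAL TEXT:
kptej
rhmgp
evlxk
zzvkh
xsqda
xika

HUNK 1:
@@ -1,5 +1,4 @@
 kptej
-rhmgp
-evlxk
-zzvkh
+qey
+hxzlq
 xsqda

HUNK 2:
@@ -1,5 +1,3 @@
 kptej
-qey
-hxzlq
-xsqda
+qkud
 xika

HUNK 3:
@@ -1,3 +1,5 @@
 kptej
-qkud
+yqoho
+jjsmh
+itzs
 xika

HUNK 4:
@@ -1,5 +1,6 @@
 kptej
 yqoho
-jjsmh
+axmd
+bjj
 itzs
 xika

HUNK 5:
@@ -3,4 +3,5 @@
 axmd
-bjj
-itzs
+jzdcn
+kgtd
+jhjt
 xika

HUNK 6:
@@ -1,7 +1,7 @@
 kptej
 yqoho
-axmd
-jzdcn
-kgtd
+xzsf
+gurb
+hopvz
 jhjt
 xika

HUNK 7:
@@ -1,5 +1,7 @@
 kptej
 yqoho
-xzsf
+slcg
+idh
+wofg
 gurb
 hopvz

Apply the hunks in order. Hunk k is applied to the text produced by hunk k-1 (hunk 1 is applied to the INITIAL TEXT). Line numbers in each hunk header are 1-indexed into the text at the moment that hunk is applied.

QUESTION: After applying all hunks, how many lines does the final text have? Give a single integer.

Hunk 1: at line 1 remove [rhmgp,evlxk,zzvkh] add [qey,hxzlq] -> 5 lines: kptej qey hxzlq xsqda xika
Hunk 2: at line 1 remove [qey,hxzlq,xsqda] add [qkud] -> 3 lines: kptej qkud xika
Hunk 3: at line 1 remove [qkud] add [yqoho,jjsmh,itzs] -> 5 lines: kptej yqoho jjsmh itzs xika
Hunk 4: at line 1 remove [jjsmh] add [axmd,bjj] -> 6 lines: kptej yqoho axmd bjj itzs xika
Hunk 5: at line 3 remove [bjj,itzs] add [jzdcn,kgtd,jhjt] -> 7 lines: kptej yqoho axmd jzdcn kgtd jhjt xika
Hunk 6: at line 1 remove [axmd,jzdcn,kgtd] add [xzsf,gurb,hopvz] -> 7 lines: kptej yqoho xzsf gurb hopvz jhjt xika
Hunk 7: at line 1 remove [xzsf] add [slcg,idh,wofg] -> 9 lines: kptej yqoho slcg idh wofg gurb hopvz jhjt xika
Final line count: 9

Answer: 9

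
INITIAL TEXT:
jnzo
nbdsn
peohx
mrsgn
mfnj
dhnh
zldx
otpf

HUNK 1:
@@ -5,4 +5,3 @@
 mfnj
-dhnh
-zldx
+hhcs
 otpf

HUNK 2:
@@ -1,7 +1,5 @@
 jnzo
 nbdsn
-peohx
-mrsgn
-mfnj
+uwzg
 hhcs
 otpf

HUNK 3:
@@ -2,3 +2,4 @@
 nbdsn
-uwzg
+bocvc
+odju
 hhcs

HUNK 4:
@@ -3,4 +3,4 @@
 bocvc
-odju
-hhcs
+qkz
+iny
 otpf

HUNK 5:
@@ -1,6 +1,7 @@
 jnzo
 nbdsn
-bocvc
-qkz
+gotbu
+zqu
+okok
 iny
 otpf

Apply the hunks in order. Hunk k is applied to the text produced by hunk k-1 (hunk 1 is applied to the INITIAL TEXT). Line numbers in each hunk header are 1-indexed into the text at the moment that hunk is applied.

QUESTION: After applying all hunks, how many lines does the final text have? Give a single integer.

Hunk 1: at line 5 remove [dhnh,zldx] add [hhcs] -> 7 lines: jnzo nbdsn peohx mrsgn mfnj hhcs otpf
Hunk 2: at line 1 remove [peohx,mrsgn,mfnj] add [uwzg] -> 5 lines: jnzo nbdsn uwzg hhcs otpf
Hunk 3: at line 2 remove [uwzg] add [bocvc,odju] -> 6 lines: jnzo nbdsn bocvc odju hhcs otpf
Hunk 4: at line 3 remove [odju,hhcs] add [qkz,iny] -> 6 lines: jnzo nbdsn bocvc qkz iny otpf
Hunk 5: at line 1 remove [bocvc,qkz] add [gotbu,zqu,okok] -> 7 lines: jnzo nbdsn gotbu zqu okok iny otpf
Final line count: 7

Answer: 7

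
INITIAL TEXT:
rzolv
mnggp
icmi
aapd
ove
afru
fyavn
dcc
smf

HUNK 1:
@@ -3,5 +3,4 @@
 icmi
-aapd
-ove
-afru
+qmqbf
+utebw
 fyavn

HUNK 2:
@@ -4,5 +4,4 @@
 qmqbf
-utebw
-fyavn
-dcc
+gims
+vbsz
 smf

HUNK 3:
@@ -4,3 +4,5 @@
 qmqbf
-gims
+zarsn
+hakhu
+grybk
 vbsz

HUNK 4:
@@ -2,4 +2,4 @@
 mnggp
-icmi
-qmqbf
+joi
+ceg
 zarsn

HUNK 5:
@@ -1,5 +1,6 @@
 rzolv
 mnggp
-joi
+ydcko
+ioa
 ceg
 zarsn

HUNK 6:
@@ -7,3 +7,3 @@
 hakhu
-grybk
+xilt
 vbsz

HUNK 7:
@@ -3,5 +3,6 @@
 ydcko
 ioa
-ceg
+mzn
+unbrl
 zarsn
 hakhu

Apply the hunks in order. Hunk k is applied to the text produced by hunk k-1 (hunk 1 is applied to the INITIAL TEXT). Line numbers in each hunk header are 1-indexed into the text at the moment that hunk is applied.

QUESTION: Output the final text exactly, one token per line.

Answer: rzolv
mnggp
ydcko
ioa
mzn
unbrl
zarsn
hakhu
xilt
vbsz
smf

Derivation:
Hunk 1: at line 3 remove [aapd,ove,afru] add [qmqbf,utebw] -> 8 lines: rzolv mnggp icmi qmqbf utebw fyavn dcc smf
Hunk 2: at line 4 remove [utebw,fyavn,dcc] add [gims,vbsz] -> 7 lines: rzolv mnggp icmi qmqbf gims vbsz smf
Hunk 3: at line 4 remove [gims] add [zarsn,hakhu,grybk] -> 9 lines: rzolv mnggp icmi qmqbf zarsn hakhu grybk vbsz smf
Hunk 4: at line 2 remove [icmi,qmqbf] add [joi,ceg] -> 9 lines: rzolv mnggp joi ceg zarsn hakhu grybk vbsz smf
Hunk 5: at line 1 remove [joi] add [ydcko,ioa] -> 10 lines: rzolv mnggp ydcko ioa ceg zarsn hakhu grybk vbsz smf
Hunk 6: at line 7 remove [grybk] add [xilt] -> 10 lines: rzolv mnggp ydcko ioa ceg zarsn hakhu xilt vbsz smf
Hunk 7: at line 3 remove [ceg] add [mzn,unbrl] -> 11 lines: rzolv mnggp ydcko ioa mzn unbrl zarsn hakhu xilt vbsz smf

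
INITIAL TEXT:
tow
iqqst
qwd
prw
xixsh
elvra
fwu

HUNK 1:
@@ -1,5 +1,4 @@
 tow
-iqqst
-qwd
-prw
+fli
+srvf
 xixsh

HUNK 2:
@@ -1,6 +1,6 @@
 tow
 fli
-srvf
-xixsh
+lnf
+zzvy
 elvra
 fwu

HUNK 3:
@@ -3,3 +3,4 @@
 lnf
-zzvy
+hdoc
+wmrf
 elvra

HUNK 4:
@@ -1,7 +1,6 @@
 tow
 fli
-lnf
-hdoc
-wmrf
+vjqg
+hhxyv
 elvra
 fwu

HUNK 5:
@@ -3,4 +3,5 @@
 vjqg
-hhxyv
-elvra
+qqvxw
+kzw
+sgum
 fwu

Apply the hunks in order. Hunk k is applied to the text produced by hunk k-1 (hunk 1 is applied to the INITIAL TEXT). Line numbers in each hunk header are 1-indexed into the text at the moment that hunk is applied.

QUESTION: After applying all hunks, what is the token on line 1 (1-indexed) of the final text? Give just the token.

Hunk 1: at line 1 remove [iqqst,qwd,prw] add [fli,srvf] -> 6 lines: tow fli srvf xixsh elvra fwu
Hunk 2: at line 1 remove [srvf,xixsh] add [lnf,zzvy] -> 6 lines: tow fli lnf zzvy elvra fwu
Hunk 3: at line 3 remove [zzvy] add [hdoc,wmrf] -> 7 lines: tow fli lnf hdoc wmrf elvra fwu
Hunk 4: at line 1 remove [lnf,hdoc,wmrf] add [vjqg,hhxyv] -> 6 lines: tow fli vjqg hhxyv elvra fwu
Hunk 5: at line 3 remove [hhxyv,elvra] add [qqvxw,kzw,sgum] -> 7 lines: tow fli vjqg qqvxw kzw sgum fwu
Final line 1: tow

Answer: tow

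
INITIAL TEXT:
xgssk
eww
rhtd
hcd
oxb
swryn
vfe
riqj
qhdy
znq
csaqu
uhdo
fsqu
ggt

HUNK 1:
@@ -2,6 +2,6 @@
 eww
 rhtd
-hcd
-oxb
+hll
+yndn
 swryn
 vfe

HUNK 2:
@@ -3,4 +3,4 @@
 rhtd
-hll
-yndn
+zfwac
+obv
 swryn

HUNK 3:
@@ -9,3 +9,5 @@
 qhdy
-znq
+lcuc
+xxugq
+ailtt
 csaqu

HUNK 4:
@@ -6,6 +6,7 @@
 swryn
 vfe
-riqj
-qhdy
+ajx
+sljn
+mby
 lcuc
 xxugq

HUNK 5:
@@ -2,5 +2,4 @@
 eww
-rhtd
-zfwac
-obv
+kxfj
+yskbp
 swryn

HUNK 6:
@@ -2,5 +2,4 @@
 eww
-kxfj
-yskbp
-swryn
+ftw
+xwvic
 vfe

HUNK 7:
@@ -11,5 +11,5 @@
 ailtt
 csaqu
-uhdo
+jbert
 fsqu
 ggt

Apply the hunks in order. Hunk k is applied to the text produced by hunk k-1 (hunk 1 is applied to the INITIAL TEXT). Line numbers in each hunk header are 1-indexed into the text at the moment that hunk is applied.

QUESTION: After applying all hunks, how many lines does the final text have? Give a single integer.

Hunk 1: at line 2 remove [hcd,oxb] add [hll,yndn] -> 14 lines: xgssk eww rhtd hll yndn swryn vfe riqj qhdy znq csaqu uhdo fsqu ggt
Hunk 2: at line 3 remove [hll,yndn] add [zfwac,obv] -> 14 lines: xgssk eww rhtd zfwac obv swryn vfe riqj qhdy znq csaqu uhdo fsqu ggt
Hunk 3: at line 9 remove [znq] add [lcuc,xxugq,ailtt] -> 16 lines: xgssk eww rhtd zfwac obv swryn vfe riqj qhdy lcuc xxugq ailtt csaqu uhdo fsqu ggt
Hunk 4: at line 6 remove [riqj,qhdy] add [ajx,sljn,mby] -> 17 lines: xgssk eww rhtd zfwac obv swryn vfe ajx sljn mby lcuc xxugq ailtt csaqu uhdo fsqu ggt
Hunk 5: at line 2 remove [rhtd,zfwac,obv] add [kxfj,yskbp] -> 16 lines: xgssk eww kxfj yskbp swryn vfe ajx sljn mby lcuc xxugq ailtt csaqu uhdo fsqu ggt
Hunk 6: at line 2 remove [kxfj,yskbp,swryn] add [ftw,xwvic] -> 15 lines: xgssk eww ftw xwvic vfe ajx sljn mby lcuc xxugq ailtt csaqu uhdo fsqu ggt
Hunk 7: at line 11 remove [uhdo] add [jbert] -> 15 lines: xgssk eww ftw xwvic vfe ajx sljn mby lcuc xxugq ailtt csaqu jbert fsqu ggt
Final line count: 15

Answer: 15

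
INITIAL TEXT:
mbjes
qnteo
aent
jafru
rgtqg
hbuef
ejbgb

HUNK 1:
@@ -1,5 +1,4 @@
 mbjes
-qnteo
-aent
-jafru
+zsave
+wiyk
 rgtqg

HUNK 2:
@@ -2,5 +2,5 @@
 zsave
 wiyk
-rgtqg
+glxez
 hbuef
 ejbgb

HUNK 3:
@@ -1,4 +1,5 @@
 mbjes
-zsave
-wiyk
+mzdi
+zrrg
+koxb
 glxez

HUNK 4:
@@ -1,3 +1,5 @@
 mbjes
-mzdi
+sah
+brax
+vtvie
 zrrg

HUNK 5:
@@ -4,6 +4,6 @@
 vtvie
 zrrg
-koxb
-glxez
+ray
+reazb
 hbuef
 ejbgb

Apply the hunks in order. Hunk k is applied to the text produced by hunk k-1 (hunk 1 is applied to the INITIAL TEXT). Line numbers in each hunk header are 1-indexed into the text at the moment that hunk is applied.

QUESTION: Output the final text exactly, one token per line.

Hunk 1: at line 1 remove [qnteo,aent,jafru] add [zsave,wiyk] -> 6 lines: mbjes zsave wiyk rgtqg hbuef ejbgb
Hunk 2: at line 2 remove [rgtqg] add [glxez] -> 6 lines: mbjes zsave wiyk glxez hbuef ejbgb
Hunk 3: at line 1 remove [zsave,wiyk] add [mzdi,zrrg,koxb] -> 7 lines: mbjes mzdi zrrg koxb glxez hbuef ejbgb
Hunk 4: at line 1 remove [mzdi] add [sah,brax,vtvie] -> 9 lines: mbjes sah brax vtvie zrrg koxb glxez hbuef ejbgb
Hunk 5: at line 4 remove [koxb,glxez] add [ray,reazb] -> 9 lines: mbjes sah brax vtvie zrrg ray reazb hbuef ejbgb

Answer: mbjes
sah
brax
vtvie
zrrg
ray
reazb
hbuef
ejbgb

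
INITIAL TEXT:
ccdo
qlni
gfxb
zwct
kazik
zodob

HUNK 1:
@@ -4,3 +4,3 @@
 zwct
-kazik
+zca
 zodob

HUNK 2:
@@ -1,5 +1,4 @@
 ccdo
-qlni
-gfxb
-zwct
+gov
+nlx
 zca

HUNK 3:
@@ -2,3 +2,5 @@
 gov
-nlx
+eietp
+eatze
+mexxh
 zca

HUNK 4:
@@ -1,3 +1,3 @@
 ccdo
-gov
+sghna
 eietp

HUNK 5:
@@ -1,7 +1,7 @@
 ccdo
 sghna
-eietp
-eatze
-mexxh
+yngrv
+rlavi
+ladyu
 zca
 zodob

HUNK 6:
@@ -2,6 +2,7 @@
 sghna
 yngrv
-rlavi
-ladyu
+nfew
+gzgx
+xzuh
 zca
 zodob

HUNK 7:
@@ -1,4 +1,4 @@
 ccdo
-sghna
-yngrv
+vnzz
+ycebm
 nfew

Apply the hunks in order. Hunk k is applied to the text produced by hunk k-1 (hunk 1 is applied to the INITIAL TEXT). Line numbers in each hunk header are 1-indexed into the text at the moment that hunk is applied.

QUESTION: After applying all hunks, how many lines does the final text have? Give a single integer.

Hunk 1: at line 4 remove [kazik] add [zca] -> 6 lines: ccdo qlni gfxb zwct zca zodob
Hunk 2: at line 1 remove [qlni,gfxb,zwct] add [gov,nlx] -> 5 lines: ccdo gov nlx zca zodob
Hunk 3: at line 2 remove [nlx] add [eietp,eatze,mexxh] -> 7 lines: ccdo gov eietp eatze mexxh zca zodob
Hunk 4: at line 1 remove [gov] add [sghna] -> 7 lines: ccdo sghna eietp eatze mexxh zca zodob
Hunk 5: at line 1 remove [eietp,eatze,mexxh] add [yngrv,rlavi,ladyu] -> 7 lines: ccdo sghna yngrv rlavi ladyu zca zodob
Hunk 6: at line 2 remove [rlavi,ladyu] add [nfew,gzgx,xzuh] -> 8 lines: ccdo sghna yngrv nfew gzgx xzuh zca zodob
Hunk 7: at line 1 remove [sghna,yngrv] add [vnzz,ycebm] -> 8 lines: ccdo vnzz ycebm nfew gzgx xzuh zca zodob
Final line count: 8

Answer: 8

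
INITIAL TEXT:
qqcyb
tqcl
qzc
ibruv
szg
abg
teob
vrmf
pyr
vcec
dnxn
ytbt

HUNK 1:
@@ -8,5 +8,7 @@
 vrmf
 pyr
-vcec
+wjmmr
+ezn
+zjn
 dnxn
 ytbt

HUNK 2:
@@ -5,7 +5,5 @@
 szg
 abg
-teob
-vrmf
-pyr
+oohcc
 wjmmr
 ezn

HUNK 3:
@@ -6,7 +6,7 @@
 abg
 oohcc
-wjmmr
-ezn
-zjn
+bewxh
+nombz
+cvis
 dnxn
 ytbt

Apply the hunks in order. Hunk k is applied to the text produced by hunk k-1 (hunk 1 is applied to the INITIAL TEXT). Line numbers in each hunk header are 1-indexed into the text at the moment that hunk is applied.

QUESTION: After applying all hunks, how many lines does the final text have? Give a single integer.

Hunk 1: at line 8 remove [vcec] add [wjmmr,ezn,zjn] -> 14 lines: qqcyb tqcl qzc ibruv szg abg teob vrmf pyr wjmmr ezn zjn dnxn ytbt
Hunk 2: at line 5 remove [teob,vrmf,pyr] add [oohcc] -> 12 lines: qqcyb tqcl qzc ibruv szg abg oohcc wjmmr ezn zjn dnxn ytbt
Hunk 3: at line 6 remove [wjmmr,ezn,zjn] add [bewxh,nombz,cvis] -> 12 lines: qqcyb tqcl qzc ibruv szg abg oohcc bewxh nombz cvis dnxn ytbt
Final line count: 12

Answer: 12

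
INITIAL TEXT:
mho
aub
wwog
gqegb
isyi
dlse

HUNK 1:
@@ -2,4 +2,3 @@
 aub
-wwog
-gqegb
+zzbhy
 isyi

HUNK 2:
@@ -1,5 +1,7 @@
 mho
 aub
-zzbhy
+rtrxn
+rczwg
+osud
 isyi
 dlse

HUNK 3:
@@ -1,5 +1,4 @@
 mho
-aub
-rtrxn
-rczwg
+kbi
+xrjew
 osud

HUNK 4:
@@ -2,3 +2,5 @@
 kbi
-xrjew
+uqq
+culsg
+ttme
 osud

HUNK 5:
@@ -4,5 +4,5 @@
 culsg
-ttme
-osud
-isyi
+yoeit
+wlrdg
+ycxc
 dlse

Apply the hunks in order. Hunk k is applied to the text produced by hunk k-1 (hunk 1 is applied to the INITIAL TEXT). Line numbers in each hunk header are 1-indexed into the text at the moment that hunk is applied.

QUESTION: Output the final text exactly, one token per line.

Hunk 1: at line 2 remove [wwog,gqegb] add [zzbhy] -> 5 lines: mho aub zzbhy isyi dlse
Hunk 2: at line 1 remove [zzbhy] add [rtrxn,rczwg,osud] -> 7 lines: mho aub rtrxn rczwg osud isyi dlse
Hunk 3: at line 1 remove [aub,rtrxn,rczwg] add [kbi,xrjew] -> 6 lines: mho kbi xrjew osud isyi dlse
Hunk 4: at line 2 remove [xrjew] add [uqq,culsg,ttme] -> 8 lines: mho kbi uqq culsg ttme osud isyi dlse
Hunk 5: at line 4 remove [ttme,osud,isyi] add [yoeit,wlrdg,ycxc] -> 8 lines: mho kbi uqq culsg yoeit wlrdg ycxc dlse

Answer: mho
kbi
uqq
culsg
yoeit
wlrdg
ycxc
dlse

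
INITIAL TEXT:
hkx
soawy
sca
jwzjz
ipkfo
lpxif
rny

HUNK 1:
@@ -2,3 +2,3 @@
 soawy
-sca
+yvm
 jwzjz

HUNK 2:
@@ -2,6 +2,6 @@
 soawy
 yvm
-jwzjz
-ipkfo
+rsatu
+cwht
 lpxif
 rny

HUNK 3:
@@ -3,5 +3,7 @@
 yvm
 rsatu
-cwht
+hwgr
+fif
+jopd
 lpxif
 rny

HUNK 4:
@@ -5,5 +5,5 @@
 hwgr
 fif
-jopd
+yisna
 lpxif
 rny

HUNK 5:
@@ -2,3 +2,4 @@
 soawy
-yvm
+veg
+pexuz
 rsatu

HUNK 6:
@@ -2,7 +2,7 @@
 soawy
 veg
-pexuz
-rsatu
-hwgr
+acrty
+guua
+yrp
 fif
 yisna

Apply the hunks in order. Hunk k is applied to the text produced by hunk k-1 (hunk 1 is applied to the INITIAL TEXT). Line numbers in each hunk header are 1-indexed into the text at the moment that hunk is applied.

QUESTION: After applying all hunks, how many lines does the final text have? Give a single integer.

Hunk 1: at line 2 remove [sca] add [yvm] -> 7 lines: hkx soawy yvm jwzjz ipkfo lpxif rny
Hunk 2: at line 2 remove [jwzjz,ipkfo] add [rsatu,cwht] -> 7 lines: hkx soawy yvm rsatu cwht lpxif rny
Hunk 3: at line 3 remove [cwht] add [hwgr,fif,jopd] -> 9 lines: hkx soawy yvm rsatu hwgr fif jopd lpxif rny
Hunk 4: at line 5 remove [jopd] add [yisna] -> 9 lines: hkx soawy yvm rsatu hwgr fif yisna lpxif rny
Hunk 5: at line 2 remove [yvm] add [veg,pexuz] -> 10 lines: hkx soawy veg pexuz rsatu hwgr fif yisna lpxif rny
Hunk 6: at line 2 remove [pexuz,rsatu,hwgr] add [acrty,guua,yrp] -> 10 lines: hkx soawy veg acrty guua yrp fif yisna lpxif rny
Final line count: 10

Answer: 10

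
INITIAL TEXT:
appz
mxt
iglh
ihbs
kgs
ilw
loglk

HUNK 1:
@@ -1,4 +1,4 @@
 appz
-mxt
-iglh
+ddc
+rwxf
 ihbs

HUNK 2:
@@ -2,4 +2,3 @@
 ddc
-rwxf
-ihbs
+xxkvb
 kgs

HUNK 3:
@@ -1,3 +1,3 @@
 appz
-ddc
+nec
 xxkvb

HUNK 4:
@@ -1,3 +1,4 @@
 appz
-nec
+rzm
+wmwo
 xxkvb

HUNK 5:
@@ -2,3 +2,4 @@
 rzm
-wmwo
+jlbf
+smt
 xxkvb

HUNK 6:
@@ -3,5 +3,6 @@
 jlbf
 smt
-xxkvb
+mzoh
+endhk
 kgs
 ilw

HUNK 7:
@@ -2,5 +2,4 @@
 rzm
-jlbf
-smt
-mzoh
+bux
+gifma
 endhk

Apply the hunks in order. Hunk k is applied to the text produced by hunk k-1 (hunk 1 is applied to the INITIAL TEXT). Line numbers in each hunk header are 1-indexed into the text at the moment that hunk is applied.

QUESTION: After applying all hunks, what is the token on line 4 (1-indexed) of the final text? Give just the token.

Hunk 1: at line 1 remove [mxt,iglh] add [ddc,rwxf] -> 7 lines: appz ddc rwxf ihbs kgs ilw loglk
Hunk 2: at line 2 remove [rwxf,ihbs] add [xxkvb] -> 6 lines: appz ddc xxkvb kgs ilw loglk
Hunk 3: at line 1 remove [ddc] add [nec] -> 6 lines: appz nec xxkvb kgs ilw loglk
Hunk 4: at line 1 remove [nec] add [rzm,wmwo] -> 7 lines: appz rzm wmwo xxkvb kgs ilw loglk
Hunk 5: at line 2 remove [wmwo] add [jlbf,smt] -> 8 lines: appz rzm jlbf smt xxkvb kgs ilw loglk
Hunk 6: at line 3 remove [xxkvb] add [mzoh,endhk] -> 9 lines: appz rzm jlbf smt mzoh endhk kgs ilw loglk
Hunk 7: at line 2 remove [jlbf,smt,mzoh] add [bux,gifma] -> 8 lines: appz rzm bux gifma endhk kgs ilw loglk
Final line 4: gifma

Answer: gifma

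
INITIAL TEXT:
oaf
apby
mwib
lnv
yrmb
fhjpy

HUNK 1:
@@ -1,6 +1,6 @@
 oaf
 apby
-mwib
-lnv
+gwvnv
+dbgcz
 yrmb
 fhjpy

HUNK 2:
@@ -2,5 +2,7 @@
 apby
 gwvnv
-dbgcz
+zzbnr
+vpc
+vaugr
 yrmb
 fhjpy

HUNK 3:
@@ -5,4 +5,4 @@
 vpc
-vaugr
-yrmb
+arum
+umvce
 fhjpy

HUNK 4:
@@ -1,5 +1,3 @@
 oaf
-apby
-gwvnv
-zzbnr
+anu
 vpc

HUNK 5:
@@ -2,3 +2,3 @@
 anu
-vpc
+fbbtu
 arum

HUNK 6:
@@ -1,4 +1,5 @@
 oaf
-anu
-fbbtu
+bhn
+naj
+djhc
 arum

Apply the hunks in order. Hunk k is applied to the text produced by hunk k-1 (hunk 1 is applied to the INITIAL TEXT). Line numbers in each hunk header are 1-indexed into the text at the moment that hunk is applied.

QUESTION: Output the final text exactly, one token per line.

Answer: oaf
bhn
naj
djhc
arum
umvce
fhjpy

Derivation:
Hunk 1: at line 1 remove [mwib,lnv] add [gwvnv,dbgcz] -> 6 lines: oaf apby gwvnv dbgcz yrmb fhjpy
Hunk 2: at line 2 remove [dbgcz] add [zzbnr,vpc,vaugr] -> 8 lines: oaf apby gwvnv zzbnr vpc vaugr yrmb fhjpy
Hunk 3: at line 5 remove [vaugr,yrmb] add [arum,umvce] -> 8 lines: oaf apby gwvnv zzbnr vpc arum umvce fhjpy
Hunk 4: at line 1 remove [apby,gwvnv,zzbnr] add [anu] -> 6 lines: oaf anu vpc arum umvce fhjpy
Hunk 5: at line 2 remove [vpc] add [fbbtu] -> 6 lines: oaf anu fbbtu arum umvce fhjpy
Hunk 6: at line 1 remove [anu,fbbtu] add [bhn,naj,djhc] -> 7 lines: oaf bhn naj djhc arum umvce fhjpy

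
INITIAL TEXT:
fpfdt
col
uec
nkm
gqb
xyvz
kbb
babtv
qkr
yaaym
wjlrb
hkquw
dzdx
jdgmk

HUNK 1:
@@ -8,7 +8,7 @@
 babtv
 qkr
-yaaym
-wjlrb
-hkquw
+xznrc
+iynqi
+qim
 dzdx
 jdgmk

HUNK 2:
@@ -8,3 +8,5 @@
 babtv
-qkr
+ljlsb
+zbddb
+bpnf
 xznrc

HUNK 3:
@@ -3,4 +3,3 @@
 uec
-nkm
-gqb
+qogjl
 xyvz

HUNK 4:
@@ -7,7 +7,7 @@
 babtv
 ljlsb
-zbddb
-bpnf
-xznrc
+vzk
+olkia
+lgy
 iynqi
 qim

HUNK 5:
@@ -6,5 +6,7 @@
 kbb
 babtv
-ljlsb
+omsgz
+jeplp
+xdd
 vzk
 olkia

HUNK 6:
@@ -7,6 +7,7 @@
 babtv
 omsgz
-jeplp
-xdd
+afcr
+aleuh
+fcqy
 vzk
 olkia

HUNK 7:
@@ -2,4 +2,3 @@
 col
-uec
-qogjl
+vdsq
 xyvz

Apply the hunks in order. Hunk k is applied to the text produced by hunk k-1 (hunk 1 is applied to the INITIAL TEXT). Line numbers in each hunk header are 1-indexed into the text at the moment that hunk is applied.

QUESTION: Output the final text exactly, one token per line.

Answer: fpfdt
col
vdsq
xyvz
kbb
babtv
omsgz
afcr
aleuh
fcqy
vzk
olkia
lgy
iynqi
qim
dzdx
jdgmk

Derivation:
Hunk 1: at line 8 remove [yaaym,wjlrb,hkquw] add [xznrc,iynqi,qim] -> 14 lines: fpfdt col uec nkm gqb xyvz kbb babtv qkr xznrc iynqi qim dzdx jdgmk
Hunk 2: at line 8 remove [qkr] add [ljlsb,zbddb,bpnf] -> 16 lines: fpfdt col uec nkm gqb xyvz kbb babtv ljlsb zbddb bpnf xznrc iynqi qim dzdx jdgmk
Hunk 3: at line 3 remove [nkm,gqb] add [qogjl] -> 15 lines: fpfdt col uec qogjl xyvz kbb babtv ljlsb zbddb bpnf xznrc iynqi qim dzdx jdgmk
Hunk 4: at line 7 remove [zbddb,bpnf,xznrc] add [vzk,olkia,lgy] -> 15 lines: fpfdt col uec qogjl xyvz kbb babtv ljlsb vzk olkia lgy iynqi qim dzdx jdgmk
Hunk 5: at line 6 remove [ljlsb] add [omsgz,jeplp,xdd] -> 17 lines: fpfdt col uec qogjl xyvz kbb babtv omsgz jeplp xdd vzk olkia lgy iynqi qim dzdx jdgmk
Hunk 6: at line 7 remove [jeplp,xdd] add [afcr,aleuh,fcqy] -> 18 lines: fpfdt col uec qogjl xyvz kbb babtv omsgz afcr aleuh fcqy vzk olkia lgy iynqi qim dzdx jdgmk
Hunk 7: at line 2 remove [uec,qogjl] add [vdsq] -> 17 lines: fpfdt col vdsq xyvz kbb babtv omsgz afcr aleuh fcqy vzk olkia lgy iynqi qim dzdx jdgmk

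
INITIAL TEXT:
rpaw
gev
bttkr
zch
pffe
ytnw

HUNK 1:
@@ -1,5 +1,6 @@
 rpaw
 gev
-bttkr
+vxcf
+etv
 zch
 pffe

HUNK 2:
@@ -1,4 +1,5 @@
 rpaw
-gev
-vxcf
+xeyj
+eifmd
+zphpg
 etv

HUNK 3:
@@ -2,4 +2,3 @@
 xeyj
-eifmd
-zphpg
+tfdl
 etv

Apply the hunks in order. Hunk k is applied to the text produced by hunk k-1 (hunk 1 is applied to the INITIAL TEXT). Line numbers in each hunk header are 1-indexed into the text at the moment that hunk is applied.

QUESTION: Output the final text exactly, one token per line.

Answer: rpaw
xeyj
tfdl
etv
zch
pffe
ytnw

Derivation:
Hunk 1: at line 1 remove [bttkr] add [vxcf,etv] -> 7 lines: rpaw gev vxcf etv zch pffe ytnw
Hunk 2: at line 1 remove [gev,vxcf] add [xeyj,eifmd,zphpg] -> 8 lines: rpaw xeyj eifmd zphpg etv zch pffe ytnw
Hunk 3: at line 2 remove [eifmd,zphpg] add [tfdl] -> 7 lines: rpaw xeyj tfdl etv zch pffe ytnw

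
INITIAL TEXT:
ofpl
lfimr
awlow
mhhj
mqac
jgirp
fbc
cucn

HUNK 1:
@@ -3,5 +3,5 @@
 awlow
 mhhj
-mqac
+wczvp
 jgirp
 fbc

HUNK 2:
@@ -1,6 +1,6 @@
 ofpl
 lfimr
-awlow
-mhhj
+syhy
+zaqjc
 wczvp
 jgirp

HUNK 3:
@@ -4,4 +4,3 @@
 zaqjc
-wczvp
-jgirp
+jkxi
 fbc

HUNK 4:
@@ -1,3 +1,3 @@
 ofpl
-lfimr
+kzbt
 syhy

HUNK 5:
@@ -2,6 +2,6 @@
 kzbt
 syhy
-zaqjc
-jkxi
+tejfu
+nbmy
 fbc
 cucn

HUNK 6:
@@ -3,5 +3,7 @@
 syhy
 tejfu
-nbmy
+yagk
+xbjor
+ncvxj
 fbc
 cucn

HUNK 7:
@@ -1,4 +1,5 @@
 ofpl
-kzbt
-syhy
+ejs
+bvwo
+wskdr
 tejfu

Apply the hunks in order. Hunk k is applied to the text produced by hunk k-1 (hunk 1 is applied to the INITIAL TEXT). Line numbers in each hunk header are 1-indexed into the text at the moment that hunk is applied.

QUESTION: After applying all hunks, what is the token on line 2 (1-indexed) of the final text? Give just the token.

Answer: ejs

Derivation:
Hunk 1: at line 3 remove [mqac] add [wczvp] -> 8 lines: ofpl lfimr awlow mhhj wczvp jgirp fbc cucn
Hunk 2: at line 1 remove [awlow,mhhj] add [syhy,zaqjc] -> 8 lines: ofpl lfimr syhy zaqjc wczvp jgirp fbc cucn
Hunk 3: at line 4 remove [wczvp,jgirp] add [jkxi] -> 7 lines: ofpl lfimr syhy zaqjc jkxi fbc cucn
Hunk 4: at line 1 remove [lfimr] add [kzbt] -> 7 lines: ofpl kzbt syhy zaqjc jkxi fbc cucn
Hunk 5: at line 2 remove [zaqjc,jkxi] add [tejfu,nbmy] -> 7 lines: ofpl kzbt syhy tejfu nbmy fbc cucn
Hunk 6: at line 3 remove [nbmy] add [yagk,xbjor,ncvxj] -> 9 lines: ofpl kzbt syhy tejfu yagk xbjor ncvxj fbc cucn
Hunk 7: at line 1 remove [kzbt,syhy] add [ejs,bvwo,wskdr] -> 10 lines: ofpl ejs bvwo wskdr tejfu yagk xbjor ncvxj fbc cucn
Final line 2: ejs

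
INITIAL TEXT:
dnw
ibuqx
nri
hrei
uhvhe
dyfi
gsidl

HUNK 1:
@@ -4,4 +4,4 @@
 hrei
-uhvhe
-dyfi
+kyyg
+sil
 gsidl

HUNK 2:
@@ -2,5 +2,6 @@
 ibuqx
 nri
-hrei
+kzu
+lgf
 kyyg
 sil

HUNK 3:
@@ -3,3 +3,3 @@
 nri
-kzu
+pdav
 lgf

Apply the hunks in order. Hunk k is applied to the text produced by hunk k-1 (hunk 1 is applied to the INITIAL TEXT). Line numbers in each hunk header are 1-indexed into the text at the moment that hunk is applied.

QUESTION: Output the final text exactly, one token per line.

Answer: dnw
ibuqx
nri
pdav
lgf
kyyg
sil
gsidl

Derivation:
Hunk 1: at line 4 remove [uhvhe,dyfi] add [kyyg,sil] -> 7 lines: dnw ibuqx nri hrei kyyg sil gsidl
Hunk 2: at line 2 remove [hrei] add [kzu,lgf] -> 8 lines: dnw ibuqx nri kzu lgf kyyg sil gsidl
Hunk 3: at line 3 remove [kzu] add [pdav] -> 8 lines: dnw ibuqx nri pdav lgf kyyg sil gsidl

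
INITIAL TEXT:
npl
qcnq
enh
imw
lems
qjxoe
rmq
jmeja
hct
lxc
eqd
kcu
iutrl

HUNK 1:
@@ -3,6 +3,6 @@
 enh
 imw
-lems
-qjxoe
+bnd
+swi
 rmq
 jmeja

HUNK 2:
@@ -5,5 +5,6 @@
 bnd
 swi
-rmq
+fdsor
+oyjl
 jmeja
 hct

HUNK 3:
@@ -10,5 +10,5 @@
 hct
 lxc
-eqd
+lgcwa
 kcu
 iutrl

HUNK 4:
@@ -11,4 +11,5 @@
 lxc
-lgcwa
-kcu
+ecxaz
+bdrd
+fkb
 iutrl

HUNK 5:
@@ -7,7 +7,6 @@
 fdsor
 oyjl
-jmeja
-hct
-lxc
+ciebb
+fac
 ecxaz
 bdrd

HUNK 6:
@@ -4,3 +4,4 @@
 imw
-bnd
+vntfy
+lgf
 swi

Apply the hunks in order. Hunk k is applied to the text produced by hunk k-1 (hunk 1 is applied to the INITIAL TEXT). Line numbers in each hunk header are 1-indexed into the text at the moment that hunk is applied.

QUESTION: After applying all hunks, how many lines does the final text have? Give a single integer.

Hunk 1: at line 3 remove [lems,qjxoe] add [bnd,swi] -> 13 lines: npl qcnq enh imw bnd swi rmq jmeja hct lxc eqd kcu iutrl
Hunk 2: at line 5 remove [rmq] add [fdsor,oyjl] -> 14 lines: npl qcnq enh imw bnd swi fdsor oyjl jmeja hct lxc eqd kcu iutrl
Hunk 3: at line 10 remove [eqd] add [lgcwa] -> 14 lines: npl qcnq enh imw bnd swi fdsor oyjl jmeja hct lxc lgcwa kcu iutrl
Hunk 4: at line 11 remove [lgcwa,kcu] add [ecxaz,bdrd,fkb] -> 15 lines: npl qcnq enh imw bnd swi fdsor oyjl jmeja hct lxc ecxaz bdrd fkb iutrl
Hunk 5: at line 7 remove [jmeja,hct,lxc] add [ciebb,fac] -> 14 lines: npl qcnq enh imw bnd swi fdsor oyjl ciebb fac ecxaz bdrd fkb iutrl
Hunk 6: at line 4 remove [bnd] add [vntfy,lgf] -> 15 lines: npl qcnq enh imw vntfy lgf swi fdsor oyjl ciebb fac ecxaz bdrd fkb iutrl
Final line count: 15

Answer: 15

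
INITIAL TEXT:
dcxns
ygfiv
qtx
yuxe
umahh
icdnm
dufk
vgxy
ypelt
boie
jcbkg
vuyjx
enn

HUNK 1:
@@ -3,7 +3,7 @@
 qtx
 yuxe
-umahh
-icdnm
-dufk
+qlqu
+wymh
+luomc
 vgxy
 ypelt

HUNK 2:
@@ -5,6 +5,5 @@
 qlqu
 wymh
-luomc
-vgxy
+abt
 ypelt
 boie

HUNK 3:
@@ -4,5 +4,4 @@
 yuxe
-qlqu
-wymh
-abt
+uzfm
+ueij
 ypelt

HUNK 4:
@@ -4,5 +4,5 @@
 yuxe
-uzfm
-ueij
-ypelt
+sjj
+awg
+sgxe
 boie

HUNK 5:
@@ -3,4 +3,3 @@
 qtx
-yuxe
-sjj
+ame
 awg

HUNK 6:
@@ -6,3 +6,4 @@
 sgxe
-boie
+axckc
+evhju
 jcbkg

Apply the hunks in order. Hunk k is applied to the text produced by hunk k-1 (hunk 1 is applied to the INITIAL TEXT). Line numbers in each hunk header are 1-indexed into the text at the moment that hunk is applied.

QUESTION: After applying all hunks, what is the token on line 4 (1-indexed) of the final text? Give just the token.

Hunk 1: at line 3 remove [umahh,icdnm,dufk] add [qlqu,wymh,luomc] -> 13 lines: dcxns ygfiv qtx yuxe qlqu wymh luomc vgxy ypelt boie jcbkg vuyjx enn
Hunk 2: at line 5 remove [luomc,vgxy] add [abt] -> 12 lines: dcxns ygfiv qtx yuxe qlqu wymh abt ypelt boie jcbkg vuyjx enn
Hunk 3: at line 4 remove [qlqu,wymh,abt] add [uzfm,ueij] -> 11 lines: dcxns ygfiv qtx yuxe uzfm ueij ypelt boie jcbkg vuyjx enn
Hunk 4: at line 4 remove [uzfm,ueij,ypelt] add [sjj,awg,sgxe] -> 11 lines: dcxns ygfiv qtx yuxe sjj awg sgxe boie jcbkg vuyjx enn
Hunk 5: at line 3 remove [yuxe,sjj] add [ame] -> 10 lines: dcxns ygfiv qtx ame awg sgxe boie jcbkg vuyjx enn
Hunk 6: at line 6 remove [boie] add [axckc,evhju] -> 11 lines: dcxns ygfiv qtx ame awg sgxe axckc evhju jcbkg vuyjx enn
Final line 4: ame

Answer: ame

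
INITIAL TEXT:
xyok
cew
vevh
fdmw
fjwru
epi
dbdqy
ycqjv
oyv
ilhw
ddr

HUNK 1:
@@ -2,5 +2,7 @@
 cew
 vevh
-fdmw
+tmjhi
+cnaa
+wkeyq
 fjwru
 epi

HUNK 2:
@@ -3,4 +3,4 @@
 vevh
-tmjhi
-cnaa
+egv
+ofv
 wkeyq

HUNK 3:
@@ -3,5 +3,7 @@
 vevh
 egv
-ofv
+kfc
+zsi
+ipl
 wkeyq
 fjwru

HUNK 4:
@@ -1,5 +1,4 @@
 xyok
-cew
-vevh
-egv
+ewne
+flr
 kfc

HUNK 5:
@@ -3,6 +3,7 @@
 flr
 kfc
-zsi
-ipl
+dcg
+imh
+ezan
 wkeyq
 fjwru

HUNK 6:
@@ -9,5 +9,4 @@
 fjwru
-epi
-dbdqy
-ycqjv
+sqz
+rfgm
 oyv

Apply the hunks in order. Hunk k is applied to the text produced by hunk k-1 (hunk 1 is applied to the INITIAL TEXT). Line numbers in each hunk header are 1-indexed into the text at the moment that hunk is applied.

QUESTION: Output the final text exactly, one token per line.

Hunk 1: at line 2 remove [fdmw] add [tmjhi,cnaa,wkeyq] -> 13 lines: xyok cew vevh tmjhi cnaa wkeyq fjwru epi dbdqy ycqjv oyv ilhw ddr
Hunk 2: at line 3 remove [tmjhi,cnaa] add [egv,ofv] -> 13 lines: xyok cew vevh egv ofv wkeyq fjwru epi dbdqy ycqjv oyv ilhw ddr
Hunk 3: at line 3 remove [ofv] add [kfc,zsi,ipl] -> 15 lines: xyok cew vevh egv kfc zsi ipl wkeyq fjwru epi dbdqy ycqjv oyv ilhw ddr
Hunk 4: at line 1 remove [cew,vevh,egv] add [ewne,flr] -> 14 lines: xyok ewne flr kfc zsi ipl wkeyq fjwru epi dbdqy ycqjv oyv ilhw ddr
Hunk 5: at line 3 remove [zsi,ipl] add [dcg,imh,ezan] -> 15 lines: xyok ewne flr kfc dcg imh ezan wkeyq fjwru epi dbdqy ycqjv oyv ilhw ddr
Hunk 6: at line 9 remove [epi,dbdqy,ycqjv] add [sqz,rfgm] -> 14 lines: xyok ewne flr kfc dcg imh ezan wkeyq fjwru sqz rfgm oyv ilhw ddr

Answer: xyok
ewne
flr
kfc
dcg
imh
ezan
wkeyq
fjwru
sqz
rfgm
oyv
ilhw
ddr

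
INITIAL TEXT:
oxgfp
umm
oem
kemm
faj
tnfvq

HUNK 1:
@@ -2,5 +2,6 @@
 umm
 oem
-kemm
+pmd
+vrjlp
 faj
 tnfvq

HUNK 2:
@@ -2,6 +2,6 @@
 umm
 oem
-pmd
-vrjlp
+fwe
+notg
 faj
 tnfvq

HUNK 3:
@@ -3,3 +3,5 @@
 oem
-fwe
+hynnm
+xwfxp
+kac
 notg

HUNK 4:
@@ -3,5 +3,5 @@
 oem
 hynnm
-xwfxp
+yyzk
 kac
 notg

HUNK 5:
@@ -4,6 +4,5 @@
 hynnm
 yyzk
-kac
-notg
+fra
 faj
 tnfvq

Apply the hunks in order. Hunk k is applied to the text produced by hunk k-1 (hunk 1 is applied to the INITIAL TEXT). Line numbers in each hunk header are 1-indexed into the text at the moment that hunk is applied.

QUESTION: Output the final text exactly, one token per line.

Answer: oxgfp
umm
oem
hynnm
yyzk
fra
faj
tnfvq

Derivation:
Hunk 1: at line 2 remove [kemm] add [pmd,vrjlp] -> 7 lines: oxgfp umm oem pmd vrjlp faj tnfvq
Hunk 2: at line 2 remove [pmd,vrjlp] add [fwe,notg] -> 7 lines: oxgfp umm oem fwe notg faj tnfvq
Hunk 3: at line 3 remove [fwe] add [hynnm,xwfxp,kac] -> 9 lines: oxgfp umm oem hynnm xwfxp kac notg faj tnfvq
Hunk 4: at line 3 remove [xwfxp] add [yyzk] -> 9 lines: oxgfp umm oem hynnm yyzk kac notg faj tnfvq
Hunk 5: at line 4 remove [kac,notg] add [fra] -> 8 lines: oxgfp umm oem hynnm yyzk fra faj tnfvq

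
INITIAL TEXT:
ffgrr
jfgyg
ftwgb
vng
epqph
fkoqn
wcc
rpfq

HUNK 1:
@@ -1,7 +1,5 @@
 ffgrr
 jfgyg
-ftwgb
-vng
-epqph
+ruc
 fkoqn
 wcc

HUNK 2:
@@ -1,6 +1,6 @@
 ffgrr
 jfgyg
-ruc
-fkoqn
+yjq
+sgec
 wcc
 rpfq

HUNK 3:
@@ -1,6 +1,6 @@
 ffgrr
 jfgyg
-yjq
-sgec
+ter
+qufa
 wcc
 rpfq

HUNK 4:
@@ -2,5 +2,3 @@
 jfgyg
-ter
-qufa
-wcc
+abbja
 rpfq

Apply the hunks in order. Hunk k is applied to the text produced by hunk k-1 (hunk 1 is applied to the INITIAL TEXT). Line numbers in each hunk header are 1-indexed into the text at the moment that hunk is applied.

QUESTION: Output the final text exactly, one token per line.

Answer: ffgrr
jfgyg
abbja
rpfq

Derivation:
Hunk 1: at line 1 remove [ftwgb,vng,epqph] add [ruc] -> 6 lines: ffgrr jfgyg ruc fkoqn wcc rpfq
Hunk 2: at line 1 remove [ruc,fkoqn] add [yjq,sgec] -> 6 lines: ffgrr jfgyg yjq sgec wcc rpfq
Hunk 3: at line 1 remove [yjq,sgec] add [ter,qufa] -> 6 lines: ffgrr jfgyg ter qufa wcc rpfq
Hunk 4: at line 2 remove [ter,qufa,wcc] add [abbja] -> 4 lines: ffgrr jfgyg abbja rpfq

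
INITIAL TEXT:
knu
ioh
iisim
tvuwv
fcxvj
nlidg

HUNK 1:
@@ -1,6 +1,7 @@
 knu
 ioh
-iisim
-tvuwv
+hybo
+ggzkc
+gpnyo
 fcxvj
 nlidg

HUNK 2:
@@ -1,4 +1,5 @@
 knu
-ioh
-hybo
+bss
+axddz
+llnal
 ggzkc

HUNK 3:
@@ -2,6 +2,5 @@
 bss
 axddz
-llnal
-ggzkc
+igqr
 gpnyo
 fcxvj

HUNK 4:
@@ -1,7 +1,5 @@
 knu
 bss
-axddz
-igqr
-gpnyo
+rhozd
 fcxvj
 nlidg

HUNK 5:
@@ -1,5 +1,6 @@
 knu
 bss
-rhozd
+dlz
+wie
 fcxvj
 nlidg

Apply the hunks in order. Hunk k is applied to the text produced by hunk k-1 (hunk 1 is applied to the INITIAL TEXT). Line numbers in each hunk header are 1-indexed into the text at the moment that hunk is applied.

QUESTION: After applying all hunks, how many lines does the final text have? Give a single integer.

Hunk 1: at line 1 remove [iisim,tvuwv] add [hybo,ggzkc,gpnyo] -> 7 lines: knu ioh hybo ggzkc gpnyo fcxvj nlidg
Hunk 2: at line 1 remove [ioh,hybo] add [bss,axddz,llnal] -> 8 lines: knu bss axddz llnal ggzkc gpnyo fcxvj nlidg
Hunk 3: at line 2 remove [llnal,ggzkc] add [igqr] -> 7 lines: knu bss axddz igqr gpnyo fcxvj nlidg
Hunk 4: at line 1 remove [axddz,igqr,gpnyo] add [rhozd] -> 5 lines: knu bss rhozd fcxvj nlidg
Hunk 5: at line 1 remove [rhozd] add [dlz,wie] -> 6 lines: knu bss dlz wie fcxvj nlidg
Final line count: 6

Answer: 6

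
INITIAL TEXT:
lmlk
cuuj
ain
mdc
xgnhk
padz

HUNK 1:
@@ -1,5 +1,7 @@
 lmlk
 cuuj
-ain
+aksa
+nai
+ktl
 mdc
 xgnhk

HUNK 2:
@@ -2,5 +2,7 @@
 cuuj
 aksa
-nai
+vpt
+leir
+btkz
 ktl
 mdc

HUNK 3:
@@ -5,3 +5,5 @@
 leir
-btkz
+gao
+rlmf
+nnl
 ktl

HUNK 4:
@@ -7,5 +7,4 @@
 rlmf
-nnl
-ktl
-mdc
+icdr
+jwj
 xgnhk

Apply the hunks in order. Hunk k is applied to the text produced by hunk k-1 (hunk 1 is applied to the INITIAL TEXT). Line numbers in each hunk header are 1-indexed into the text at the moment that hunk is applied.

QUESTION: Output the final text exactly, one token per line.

Answer: lmlk
cuuj
aksa
vpt
leir
gao
rlmf
icdr
jwj
xgnhk
padz

Derivation:
Hunk 1: at line 1 remove [ain] add [aksa,nai,ktl] -> 8 lines: lmlk cuuj aksa nai ktl mdc xgnhk padz
Hunk 2: at line 2 remove [nai] add [vpt,leir,btkz] -> 10 lines: lmlk cuuj aksa vpt leir btkz ktl mdc xgnhk padz
Hunk 3: at line 5 remove [btkz] add [gao,rlmf,nnl] -> 12 lines: lmlk cuuj aksa vpt leir gao rlmf nnl ktl mdc xgnhk padz
Hunk 4: at line 7 remove [nnl,ktl,mdc] add [icdr,jwj] -> 11 lines: lmlk cuuj aksa vpt leir gao rlmf icdr jwj xgnhk padz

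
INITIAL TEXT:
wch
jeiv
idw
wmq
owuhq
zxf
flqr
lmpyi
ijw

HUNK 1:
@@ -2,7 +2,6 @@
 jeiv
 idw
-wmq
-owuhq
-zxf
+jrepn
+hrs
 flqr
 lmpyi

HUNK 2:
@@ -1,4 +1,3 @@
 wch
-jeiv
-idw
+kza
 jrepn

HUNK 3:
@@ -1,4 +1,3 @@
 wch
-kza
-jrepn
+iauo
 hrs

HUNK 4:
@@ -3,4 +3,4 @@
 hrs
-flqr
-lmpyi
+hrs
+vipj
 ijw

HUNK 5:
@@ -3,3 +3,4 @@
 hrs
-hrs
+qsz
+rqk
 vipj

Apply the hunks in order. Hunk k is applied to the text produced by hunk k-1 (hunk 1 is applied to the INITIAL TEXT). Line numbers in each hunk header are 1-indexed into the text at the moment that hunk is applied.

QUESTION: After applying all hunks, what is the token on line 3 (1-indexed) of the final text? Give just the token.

Hunk 1: at line 2 remove [wmq,owuhq,zxf] add [jrepn,hrs] -> 8 lines: wch jeiv idw jrepn hrs flqr lmpyi ijw
Hunk 2: at line 1 remove [jeiv,idw] add [kza] -> 7 lines: wch kza jrepn hrs flqr lmpyi ijw
Hunk 3: at line 1 remove [kza,jrepn] add [iauo] -> 6 lines: wch iauo hrs flqr lmpyi ijw
Hunk 4: at line 3 remove [flqr,lmpyi] add [hrs,vipj] -> 6 lines: wch iauo hrs hrs vipj ijw
Hunk 5: at line 3 remove [hrs] add [qsz,rqk] -> 7 lines: wch iauo hrs qsz rqk vipj ijw
Final line 3: hrs

Answer: hrs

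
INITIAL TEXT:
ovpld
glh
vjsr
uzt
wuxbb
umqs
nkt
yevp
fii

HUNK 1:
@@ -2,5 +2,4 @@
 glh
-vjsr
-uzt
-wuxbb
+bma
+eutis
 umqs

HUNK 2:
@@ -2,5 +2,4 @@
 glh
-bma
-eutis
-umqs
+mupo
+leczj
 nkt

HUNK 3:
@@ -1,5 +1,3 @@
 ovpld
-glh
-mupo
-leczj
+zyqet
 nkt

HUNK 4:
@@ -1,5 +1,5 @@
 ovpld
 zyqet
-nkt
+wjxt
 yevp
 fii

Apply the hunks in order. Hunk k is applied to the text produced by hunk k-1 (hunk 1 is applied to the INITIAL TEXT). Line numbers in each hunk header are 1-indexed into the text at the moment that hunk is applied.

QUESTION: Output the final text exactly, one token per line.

Hunk 1: at line 2 remove [vjsr,uzt,wuxbb] add [bma,eutis] -> 8 lines: ovpld glh bma eutis umqs nkt yevp fii
Hunk 2: at line 2 remove [bma,eutis,umqs] add [mupo,leczj] -> 7 lines: ovpld glh mupo leczj nkt yevp fii
Hunk 3: at line 1 remove [glh,mupo,leczj] add [zyqet] -> 5 lines: ovpld zyqet nkt yevp fii
Hunk 4: at line 1 remove [nkt] add [wjxt] -> 5 lines: ovpld zyqet wjxt yevp fii

Answer: ovpld
zyqet
wjxt
yevp
fii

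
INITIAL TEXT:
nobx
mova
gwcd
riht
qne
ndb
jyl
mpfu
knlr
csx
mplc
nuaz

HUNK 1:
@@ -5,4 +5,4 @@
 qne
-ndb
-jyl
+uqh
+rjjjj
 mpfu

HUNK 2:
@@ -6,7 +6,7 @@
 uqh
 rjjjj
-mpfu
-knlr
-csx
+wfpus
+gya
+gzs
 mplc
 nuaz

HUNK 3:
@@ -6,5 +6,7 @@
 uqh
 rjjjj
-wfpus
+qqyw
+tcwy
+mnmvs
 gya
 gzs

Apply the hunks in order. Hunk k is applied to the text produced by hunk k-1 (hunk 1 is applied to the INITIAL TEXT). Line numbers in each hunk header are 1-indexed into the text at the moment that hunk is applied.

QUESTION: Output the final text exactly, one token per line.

Hunk 1: at line 5 remove [ndb,jyl] add [uqh,rjjjj] -> 12 lines: nobx mova gwcd riht qne uqh rjjjj mpfu knlr csx mplc nuaz
Hunk 2: at line 6 remove [mpfu,knlr,csx] add [wfpus,gya,gzs] -> 12 lines: nobx mova gwcd riht qne uqh rjjjj wfpus gya gzs mplc nuaz
Hunk 3: at line 6 remove [wfpus] add [qqyw,tcwy,mnmvs] -> 14 lines: nobx mova gwcd riht qne uqh rjjjj qqyw tcwy mnmvs gya gzs mplc nuaz

Answer: nobx
mova
gwcd
riht
qne
uqh
rjjjj
qqyw
tcwy
mnmvs
gya
gzs
mplc
nuaz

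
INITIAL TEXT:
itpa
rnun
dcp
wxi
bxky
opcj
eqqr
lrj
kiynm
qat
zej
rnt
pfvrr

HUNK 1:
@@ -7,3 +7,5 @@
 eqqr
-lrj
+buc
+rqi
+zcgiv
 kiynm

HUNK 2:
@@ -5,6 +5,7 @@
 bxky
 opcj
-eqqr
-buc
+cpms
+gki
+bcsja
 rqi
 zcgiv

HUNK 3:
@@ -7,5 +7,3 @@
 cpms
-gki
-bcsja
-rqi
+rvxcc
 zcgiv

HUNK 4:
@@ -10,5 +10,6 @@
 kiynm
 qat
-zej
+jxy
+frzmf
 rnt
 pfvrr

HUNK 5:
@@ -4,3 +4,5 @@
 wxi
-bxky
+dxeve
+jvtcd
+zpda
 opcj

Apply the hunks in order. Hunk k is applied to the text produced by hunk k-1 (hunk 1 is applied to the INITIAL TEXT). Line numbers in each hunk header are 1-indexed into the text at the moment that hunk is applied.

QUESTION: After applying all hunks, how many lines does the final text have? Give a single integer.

Hunk 1: at line 7 remove [lrj] add [buc,rqi,zcgiv] -> 15 lines: itpa rnun dcp wxi bxky opcj eqqr buc rqi zcgiv kiynm qat zej rnt pfvrr
Hunk 2: at line 5 remove [eqqr,buc] add [cpms,gki,bcsja] -> 16 lines: itpa rnun dcp wxi bxky opcj cpms gki bcsja rqi zcgiv kiynm qat zej rnt pfvrr
Hunk 3: at line 7 remove [gki,bcsja,rqi] add [rvxcc] -> 14 lines: itpa rnun dcp wxi bxky opcj cpms rvxcc zcgiv kiynm qat zej rnt pfvrr
Hunk 4: at line 10 remove [zej] add [jxy,frzmf] -> 15 lines: itpa rnun dcp wxi bxky opcj cpms rvxcc zcgiv kiynm qat jxy frzmf rnt pfvrr
Hunk 5: at line 4 remove [bxky] add [dxeve,jvtcd,zpda] -> 17 lines: itpa rnun dcp wxi dxeve jvtcd zpda opcj cpms rvxcc zcgiv kiynm qat jxy frzmf rnt pfvrr
Final line count: 17

Answer: 17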